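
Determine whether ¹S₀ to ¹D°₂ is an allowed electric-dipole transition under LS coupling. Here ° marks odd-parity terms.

Reading off the term symbols: S 0→0, L 0→2, J 0→2, parity even→odd.
ΔJ = 0, ±1 (not J=0↔0): J: 0 → 2, ΔJ = +2 — fails.
ΔS = 0: S: 0 → 0 — passes.
Parity must change: even → odd — passes.
ΔL = 0, ±1 (not L=0↔0): L: 0 → 2, ΔL = +2 — fails.
Rule(s) violated: ΔL, ΔJ.

forbidden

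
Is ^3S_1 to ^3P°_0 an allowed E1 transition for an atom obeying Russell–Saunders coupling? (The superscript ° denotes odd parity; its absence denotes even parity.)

allowed

Initial level: S=1, L=0, J=1, parity even. Final level: S=1, L=1, J=0, parity odd.
Parity must change: even → odd — satisfied.
ΔS = 0: S: 1 → 1 — satisfied.
ΔJ = 0, ±1 (not J=0↔0): J: 1 → 0, ΔJ = -1 — satisfied.
ΔL = 0, ±1 (not L=0↔0): L: 0 → 1, ΔL = +1 — satisfied.
All four E1 rules are satisfied.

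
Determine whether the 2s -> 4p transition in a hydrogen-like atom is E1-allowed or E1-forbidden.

Initial l = 0, final l = 1, so Δl = +1. E1 requires Δl = ±1: satisfied.
All E1 selection rules are satisfied.

allowed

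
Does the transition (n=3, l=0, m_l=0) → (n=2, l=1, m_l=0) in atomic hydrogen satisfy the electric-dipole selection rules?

Initial l = 0, final l = 1, so Δl = +1. E1 requires Δl = ±1: passes.
Δm_l = 0 − (0) = +0. E1 requires Δm_l = 0, ±1: passes.
All E1 selection rules are satisfied.

allowed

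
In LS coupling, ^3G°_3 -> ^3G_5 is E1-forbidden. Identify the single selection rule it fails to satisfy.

the ΔJ = 0, ±1 rule

Reading off the term symbols: S 1→1, L 4→4, J 3→5, parity odd→even.
Parity must change: odd → even — satisfied.
ΔS = 0: S: 1 → 1 — satisfied.
ΔL = 0, ±1 (not L=0↔0): L: 4 → 4, ΔL = +0 — satisfied.
ΔJ = 0, ±1 (not J=0↔0): J: 3 → 5, ΔJ = +2 — violated.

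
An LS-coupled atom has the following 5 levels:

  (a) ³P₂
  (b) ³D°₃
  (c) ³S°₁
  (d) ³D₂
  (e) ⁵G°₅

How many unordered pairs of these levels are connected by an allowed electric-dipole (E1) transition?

3

(a)–(b): allowed.
(a)–(c): allowed.
(a)–(d): forbidden (parity).
(a)–(e): forbidden (ΔS, ΔL, ΔJ).
(b)–(c): forbidden (parity, ΔL, ΔJ).
(b)–(d): allowed.
(b)–(e): forbidden (parity, ΔS, ΔL, ΔJ).
(c)–(d): forbidden (ΔL).
(c)–(e): forbidden (parity, ΔS, ΔL, ΔJ).
(d)–(e): forbidden (ΔS, ΔL, ΔJ).
Allowed pairs: 3 of 10.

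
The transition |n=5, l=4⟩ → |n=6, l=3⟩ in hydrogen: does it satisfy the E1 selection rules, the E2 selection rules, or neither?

E1

Δl = 3 − 4 = -1; l_i + l_f = 7.
E1 (Δl = ±1): satisfied.
E2 (Δl = 0,±2, l_i+l_f ≥ 2): not satisfied.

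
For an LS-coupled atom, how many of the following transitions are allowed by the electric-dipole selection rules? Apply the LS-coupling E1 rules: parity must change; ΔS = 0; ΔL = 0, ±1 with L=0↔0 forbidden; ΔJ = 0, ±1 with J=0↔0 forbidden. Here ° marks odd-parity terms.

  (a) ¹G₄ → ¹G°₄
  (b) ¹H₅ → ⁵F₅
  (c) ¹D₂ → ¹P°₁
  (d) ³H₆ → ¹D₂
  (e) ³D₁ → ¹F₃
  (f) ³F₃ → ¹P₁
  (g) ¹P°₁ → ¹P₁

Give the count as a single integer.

(a) allowed
(b) forbidden (parity, ΔS, ΔL fail)
(c) allowed
(d) forbidden (parity, ΔS, ΔL, ΔJ fail)
(e) forbidden (parity, ΔS, ΔJ fail)
(f) forbidden (parity, ΔS, ΔL, ΔJ fail)
(g) allowed
Total allowed: 3 of 7.

3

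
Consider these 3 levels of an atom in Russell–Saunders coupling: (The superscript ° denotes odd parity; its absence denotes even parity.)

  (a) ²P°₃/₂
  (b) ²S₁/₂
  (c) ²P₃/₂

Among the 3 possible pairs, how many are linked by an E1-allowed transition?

2

(a)–(b): allowed.
(a)–(c): allowed.
(b)–(c): forbidden (parity).
Allowed pairs: 2 of 3.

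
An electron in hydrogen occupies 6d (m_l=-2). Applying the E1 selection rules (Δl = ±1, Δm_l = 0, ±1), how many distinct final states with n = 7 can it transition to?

E1 requires Δl = ±1, so l_f ∈ {1, 3}; with 0 ≤ l_f ≤ n_f−1 = 6, the allowed l_f values are {1, 3}.
For l_f = 1: m_f ∈ {m_i−1, m_i, m_i+1} ∩ [−1, 1] = {-1} → 1 state.
For l_f = 3: m_f ∈ {m_i−1, m_i, m_i+1} ∩ [−3, 3] = {-3, -2, -1} → 3 states.
Total: 4.

4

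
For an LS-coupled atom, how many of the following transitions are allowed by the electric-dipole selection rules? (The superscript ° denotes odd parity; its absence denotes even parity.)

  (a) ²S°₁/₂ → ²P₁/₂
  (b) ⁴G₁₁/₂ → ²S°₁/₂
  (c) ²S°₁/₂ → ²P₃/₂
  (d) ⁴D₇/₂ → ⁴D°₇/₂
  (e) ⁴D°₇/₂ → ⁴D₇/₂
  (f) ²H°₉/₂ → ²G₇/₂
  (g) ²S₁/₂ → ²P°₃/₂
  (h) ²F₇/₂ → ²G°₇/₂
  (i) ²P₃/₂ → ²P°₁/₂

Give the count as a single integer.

8

(a) allowed
(b) forbidden (ΔS, ΔL, ΔJ fail)
(c) allowed
(d) allowed
(e) allowed
(f) allowed
(g) allowed
(h) allowed
(i) allowed
Total allowed: 8 of 9.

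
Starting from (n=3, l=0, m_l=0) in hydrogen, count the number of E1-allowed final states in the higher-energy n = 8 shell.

E1 requires Δl = ±1, so l_f ∈ {-1, 1}; with 0 ≤ l_f ≤ n_f−1 = 7, the allowed l_f values are {1}.
For l_f = 1: m_f ∈ {m_i−1, m_i, m_i+1} ∩ [−1, 1] = {-1, 0, 1} → 3 states.
Total: 3.

3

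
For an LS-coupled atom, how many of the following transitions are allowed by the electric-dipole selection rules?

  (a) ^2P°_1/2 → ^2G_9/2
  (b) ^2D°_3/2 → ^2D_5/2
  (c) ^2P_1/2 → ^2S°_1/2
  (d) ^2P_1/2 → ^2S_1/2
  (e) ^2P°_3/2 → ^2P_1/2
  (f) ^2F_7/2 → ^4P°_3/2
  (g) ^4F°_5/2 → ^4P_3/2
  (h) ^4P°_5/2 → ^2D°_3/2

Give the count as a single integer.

(a) forbidden (ΔL, ΔJ fail)
(b) allowed
(c) allowed
(d) forbidden (parity fails)
(e) allowed
(f) forbidden (ΔS, ΔL, ΔJ fail)
(g) forbidden (ΔL fails)
(h) forbidden (parity, ΔS fail)
Total allowed: 3 of 8.

3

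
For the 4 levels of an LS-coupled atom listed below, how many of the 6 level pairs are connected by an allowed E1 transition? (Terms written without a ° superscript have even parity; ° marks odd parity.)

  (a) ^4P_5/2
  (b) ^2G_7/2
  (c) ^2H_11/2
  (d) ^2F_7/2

(a)–(b): forbidden (parity, ΔS, ΔL).
(a)–(c): forbidden (parity, ΔS, ΔL, ΔJ).
(a)–(d): forbidden (parity, ΔS, ΔL).
(b)–(c): forbidden (parity, ΔJ).
(b)–(d): forbidden (parity).
(c)–(d): forbidden (parity, ΔL, ΔJ).
Allowed pairs: 0 of 6.

0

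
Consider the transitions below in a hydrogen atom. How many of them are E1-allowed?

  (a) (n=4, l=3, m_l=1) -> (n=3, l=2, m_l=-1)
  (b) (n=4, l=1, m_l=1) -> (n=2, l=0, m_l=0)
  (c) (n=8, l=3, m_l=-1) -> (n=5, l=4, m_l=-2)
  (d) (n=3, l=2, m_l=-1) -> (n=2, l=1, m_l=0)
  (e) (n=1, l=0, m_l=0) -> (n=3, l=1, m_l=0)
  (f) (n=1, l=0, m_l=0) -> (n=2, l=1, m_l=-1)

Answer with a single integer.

5

(a) forbidden — Δm_l = -2 (E1 requires Δm_l = 0, ±1)
(b) allowed
(c) allowed
(d) allowed
(e) allowed
(f) allowed
Total allowed: 5 of 6.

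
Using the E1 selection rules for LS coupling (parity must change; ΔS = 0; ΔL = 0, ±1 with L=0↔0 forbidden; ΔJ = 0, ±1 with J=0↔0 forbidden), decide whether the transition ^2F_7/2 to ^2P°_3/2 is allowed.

Initial level: S=1/2, L=3, J=7/2, parity even. Final level: S=1/2, L=1, J=3/2, parity odd.
ΔS = 0: S: 1/2 → 1/2 — ✓.
Parity must change: even → odd — ✓.
ΔJ = 0, ±1 (not J=0↔0): J: 7/2 → 3/2, ΔJ = -2 — ✗.
ΔL = 0, ±1 (not L=0↔0): L: 3 → 1, ΔL = -2 — ✗.
Rule(s) violated: ΔL, ΔJ.

forbidden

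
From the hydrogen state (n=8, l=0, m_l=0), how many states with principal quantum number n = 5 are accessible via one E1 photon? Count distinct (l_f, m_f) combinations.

E1 requires Δl = ±1, so l_f ∈ {-1, 1}; with 0 ≤ l_f ≤ n_f−1 = 4, the allowed l_f values are {1}.
For l_f = 1: m_f ∈ {m_i−1, m_i, m_i+1} ∩ [−1, 1] = {-1, 0, 1} → 3 states.
Total: 3.

3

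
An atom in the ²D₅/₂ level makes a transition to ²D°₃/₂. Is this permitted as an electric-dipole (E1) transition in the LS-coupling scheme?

ΔJ = 0, ±1 (not J=0↔0): J: 5/2 → 3/2, ΔJ = -1 — passes.
Parity must change: even → odd — passes.
ΔS = 0: S: 1/2 → 1/2 — passes.
ΔL = 0, ±1 (not L=0↔0): L: 2 → 2, ΔL = +0 — passes.
All four E1 rules are satisfied.

allowed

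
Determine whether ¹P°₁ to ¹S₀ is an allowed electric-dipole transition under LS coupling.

Initial level: S=0, L=1, J=1, parity odd. Final level: S=0, L=0, J=0, parity even.
ΔL = 0, ±1 (not L=0↔0): L: 1 → 0, ΔL = -1 — ✓.
ΔS = 0: S: 0 → 0 — ✓.
ΔJ = 0, ±1 (not J=0↔0): J: 1 → 0, ΔJ = -1 — ✓.
Parity must change: odd → even — ✓.
All four E1 rules are satisfied.

allowed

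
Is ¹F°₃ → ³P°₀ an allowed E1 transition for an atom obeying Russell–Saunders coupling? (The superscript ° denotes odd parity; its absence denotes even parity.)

forbidden

ΔJ = 0, ±1 (not J=0↔0): J: 3 → 0, ΔJ = -3 — ✗.
Parity must change: odd → odd — ✗.
ΔS = 0: S: 0 → 1 — ✗.
ΔL = 0, ±1 (not L=0↔0): L: 3 → 1, ΔL = -2 — ✗.
Rule(s) violated: parity, ΔS, ΔL, ΔJ.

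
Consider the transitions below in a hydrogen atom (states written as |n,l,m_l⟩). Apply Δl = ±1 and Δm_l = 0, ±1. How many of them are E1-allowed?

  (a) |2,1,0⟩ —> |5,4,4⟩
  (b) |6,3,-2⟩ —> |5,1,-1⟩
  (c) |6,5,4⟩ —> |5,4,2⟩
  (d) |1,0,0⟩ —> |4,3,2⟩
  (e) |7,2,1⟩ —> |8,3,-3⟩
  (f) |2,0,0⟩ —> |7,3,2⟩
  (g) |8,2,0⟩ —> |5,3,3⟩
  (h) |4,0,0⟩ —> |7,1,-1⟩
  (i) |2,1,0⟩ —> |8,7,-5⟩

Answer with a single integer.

(a) forbidden — Δl = +3 (E1 requires Δl = ±1); Δm_l = +4 (E1 requires Δm_l = 0, ±1)
(b) forbidden — Δl = -2 (E1 requires Δl = ±1)
(c) forbidden — Δm_l = -2 (E1 requires Δm_l = 0, ±1)
(d) forbidden — Δl = +3 (E1 requires Δl = ±1); Δm_l = +2 (E1 requires Δm_l = 0, ±1)
(e) forbidden — Δm_l = -4 (E1 requires Δm_l = 0, ±1)
(f) forbidden — Δl = +3 (E1 requires Δl = ±1); Δm_l = +2 (E1 requires Δm_l = 0, ±1)
(g) forbidden — Δm_l = +3 (E1 requires Δm_l = 0, ±1)
(h) allowed
(i) forbidden — Δl = +6 (E1 requires Δl = ±1); Δm_l = -5 (E1 requires Δm_l = 0, ±1)
Total allowed: 1 of 9.

1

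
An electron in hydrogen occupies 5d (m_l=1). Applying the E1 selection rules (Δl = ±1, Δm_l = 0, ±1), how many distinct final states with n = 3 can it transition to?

2

E1 requires Δl = ±1, so l_f ∈ {1, 3}; with 0 ≤ l_f ≤ n_f−1 = 2, the allowed l_f values are {1}.
For l_f = 1: m_f ∈ {m_i−1, m_i, m_i+1} ∩ [−1, 1] = {0, 1} → 2 states.
Total: 2.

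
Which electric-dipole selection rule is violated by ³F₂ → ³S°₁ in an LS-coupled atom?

the ΔL = 0, ±1 rule

Initial level: S=1, L=3, J=2, parity even. Final level: S=1, L=0, J=1, parity odd.
Parity must change: even → odd — satisfied.
ΔS = 0: S: 1 → 1 — satisfied.
ΔL = 0, ±1 (not L=0↔0): L: 3 → 0, ΔL = -3 — violated.
ΔJ = 0, ±1 (not J=0↔0): J: 2 → 1, ΔJ = -1 — satisfied.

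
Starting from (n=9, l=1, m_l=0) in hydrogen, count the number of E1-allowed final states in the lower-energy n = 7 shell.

E1 requires Δl = ±1, so l_f ∈ {0, 2}; with 0 ≤ l_f ≤ n_f−1 = 6, the allowed l_f values are {0, 2}.
For l_f = 0: m_f ∈ {m_i−1, m_i, m_i+1} ∩ [−0, 0] = {0} → 1 state.
For l_f = 2: m_f ∈ {m_i−1, m_i, m_i+1} ∩ [−2, 2] = {-1, 0, 1} → 3 states.
Total: 4.

4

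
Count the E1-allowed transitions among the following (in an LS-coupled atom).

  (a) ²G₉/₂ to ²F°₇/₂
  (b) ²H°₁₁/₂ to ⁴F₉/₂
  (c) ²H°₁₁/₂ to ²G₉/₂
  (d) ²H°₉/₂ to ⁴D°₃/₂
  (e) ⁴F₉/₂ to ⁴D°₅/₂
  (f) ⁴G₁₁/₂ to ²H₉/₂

2

(a) allowed
(b) forbidden (ΔS, ΔL fail)
(c) allowed
(d) forbidden (parity, ΔS, ΔL, ΔJ fail)
(e) forbidden (ΔJ fails)
(f) forbidden (parity, ΔS fail)
Total allowed: 2 of 6.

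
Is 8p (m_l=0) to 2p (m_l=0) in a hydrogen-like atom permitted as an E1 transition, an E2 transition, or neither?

E2

Δl = 1 − 1 = +0; l_i + l_f = 2.
Δm_l = +0.
E1 (Δl = ±1, |Δm_l| ≤ 1): not satisfied.
E2 (Δl = 0,±2, l_i+l_f ≥ 2, |Δm_l| ≤ 2): satisfied.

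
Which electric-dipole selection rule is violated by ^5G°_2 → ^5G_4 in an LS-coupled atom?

Parity must change: odd → even — ✓.
ΔS = 0: S: 2 → 2 — ✓.
ΔL = 0, ±1 (not L=0↔0): L: 4 → 4, ΔL = +0 — ✓.
ΔJ = 0, ±1 (not J=0↔0): J: 2 → 4, ΔJ = +2 — ✗.

the ΔJ = 0, ±1 rule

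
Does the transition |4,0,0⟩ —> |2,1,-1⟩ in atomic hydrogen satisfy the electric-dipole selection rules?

Δl = 1 − 0 = +1; the E1 rule Δl = ±1 is ✓.
m_l: 0 → -1 (Δm_l = -1). |Δm_l| ≤ 1 ✓.
All E1 selection rules are satisfied.

allowed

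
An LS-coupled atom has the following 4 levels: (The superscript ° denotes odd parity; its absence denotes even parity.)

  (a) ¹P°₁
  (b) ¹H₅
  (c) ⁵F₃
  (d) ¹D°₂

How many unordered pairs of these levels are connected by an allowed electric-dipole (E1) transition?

0

(a)–(b): forbidden (ΔL, ΔJ).
(a)–(c): forbidden (ΔS, ΔL, ΔJ).
(a)–(d): forbidden (parity).
(b)–(c): forbidden (parity, ΔS, ΔL, ΔJ).
(b)–(d): forbidden (ΔL, ΔJ).
(c)–(d): forbidden (ΔS).
Allowed pairs: 0 of 6.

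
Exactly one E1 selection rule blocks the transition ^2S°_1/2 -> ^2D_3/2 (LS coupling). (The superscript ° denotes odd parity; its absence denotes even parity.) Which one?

Parity must change: odd → even — ok.
ΔS = 0: S: 1/2 → 1/2 — ok.
ΔL = 0, ±1 (not L=0↔0): L: 0 → 2, ΔL = +2 — fails.
ΔJ = 0, ±1 (not J=0↔0): J: 1/2 → 3/2, ΔJ = +1 — ok.

the ΔL = 0, ±1 rule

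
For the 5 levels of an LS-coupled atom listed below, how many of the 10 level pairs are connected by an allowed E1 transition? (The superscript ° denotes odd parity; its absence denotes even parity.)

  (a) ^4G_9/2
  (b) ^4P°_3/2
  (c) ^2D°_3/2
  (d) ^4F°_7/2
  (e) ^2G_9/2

1

(a)–(b): forbidden (ΔL, ΔJ).
(a)–(c): forbidden (ΔS, ΔL, ΔJ).
(a)–(d): allowed.
(a)–(e): forbidden (parity, ΔS).
(b)–(c): forbidden (parity, ΔS).
(b)–(d): forbidden (parity, ΔL, ΔJ).
(b)–(e): forbidden (ΔS, ΔL, ΔJ).
(c)–(d): forbidden (parity, ΔS, ΔJ).
(c)–(e): forbidden (ΔL, ΔJ).
(d)–(e): forbidden (ΔS).
Allowed pairs: 1 of 10.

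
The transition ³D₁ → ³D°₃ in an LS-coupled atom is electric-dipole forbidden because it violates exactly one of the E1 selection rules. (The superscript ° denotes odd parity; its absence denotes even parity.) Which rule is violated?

Reading off the term symbols: S 1→1, L 2→2, J 1→3, parity even→odd.
ΔJ = 0, ±1 (not J=0↔0): J: 1 → 3, ΔJ = +2 — fails.
Parity must change: even → odd — ok.
ΔL = 0, ±1 (not L=0↔0): L: 2 → 2, ΔL = +0 — ok.
ΔS = 0: S: 1 → 1 — ok.

the ΔJ = 0, ±1 rule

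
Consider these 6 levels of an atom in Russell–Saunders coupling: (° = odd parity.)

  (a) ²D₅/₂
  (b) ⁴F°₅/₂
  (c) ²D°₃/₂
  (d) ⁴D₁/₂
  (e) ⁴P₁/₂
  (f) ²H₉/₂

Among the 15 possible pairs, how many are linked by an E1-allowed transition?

1

(a)–(b): forbidden (ΔS).
(a)–(c): allowed.
(a)–(d): forbidden (parity, ΔS, ΔJ).
(a)–(e): forbidden (parity, ΔS, ΔJ).
(a)–(f): forbidden (parity, ΔL, ΔJ).
(b)–(c): forbidden (parity, ΔS).
(b)–(d): forbidden (ΔJ).
(b)–(e): forbidden (ΔL, ΔJ).
(b)–(f): forbidden (ΔS, ΔL, ΔJ).
(c)–(d): forbidden (ΔS).
(c)–(e): forbidden (ΔS).
(c)–(f): forbidden (ΔL, ΔJ).
(d)–(e): forbidden (parity).
(d)–(f): forbidden (parity, ΔS, ΔL, ΔJ).
(e)–(f): forbidden (parity, ΔS, ΔL, ΔJ).
Allowed pairs: 1 of 15.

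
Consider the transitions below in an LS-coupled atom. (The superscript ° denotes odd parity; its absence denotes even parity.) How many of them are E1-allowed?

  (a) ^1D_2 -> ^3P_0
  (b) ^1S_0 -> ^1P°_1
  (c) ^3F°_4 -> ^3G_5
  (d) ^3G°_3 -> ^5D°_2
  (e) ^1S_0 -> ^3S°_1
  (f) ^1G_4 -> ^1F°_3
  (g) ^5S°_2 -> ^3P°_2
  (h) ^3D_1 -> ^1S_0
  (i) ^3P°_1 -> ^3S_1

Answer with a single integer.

(a) forbidden (parity, ΔS, ΔJ fail)
(b) allowed
(c) allowed
(d) forbidden (parity, ΔS, ΔL fail)
(e) forbidden (ΔS, ΔL fail)
(f) allowed
(g) forbidden (parity, ΔS fail)
(h) forbidden (parity, ΔS, ΔL fail)
(i) allowed
Total allowed: 4 of 9.

4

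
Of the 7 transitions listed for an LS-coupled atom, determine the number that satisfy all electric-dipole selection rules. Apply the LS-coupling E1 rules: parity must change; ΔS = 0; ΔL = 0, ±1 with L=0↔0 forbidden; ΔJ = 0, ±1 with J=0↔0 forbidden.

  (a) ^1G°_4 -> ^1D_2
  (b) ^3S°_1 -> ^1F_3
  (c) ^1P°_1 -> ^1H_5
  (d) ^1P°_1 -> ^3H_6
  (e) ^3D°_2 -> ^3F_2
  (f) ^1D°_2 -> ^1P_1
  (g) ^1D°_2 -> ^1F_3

(a) forbidden (ΔL, ΔJ fail)
(b) forbidden (ΔS, ΔL, ΔJ fail)
(c) forbidden (ΔL, ΔJ fail)
(d) forbidden (ΔS, ΔL, ΔJ fail)
(e) allowed
(f) allowed
(g) allowed
Total allowed: 3 of 7.

3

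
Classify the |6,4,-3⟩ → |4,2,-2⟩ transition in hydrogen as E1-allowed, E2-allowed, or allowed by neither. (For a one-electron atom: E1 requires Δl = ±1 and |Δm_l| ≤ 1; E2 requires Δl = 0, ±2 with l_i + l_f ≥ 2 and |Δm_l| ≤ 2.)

E2

Δl = 2 − 4 = -2; l_i + l_f = 6.
Δm_l = +1.
E1 (Δl = ±1, |Δm_l| ≤ 1): not satisfied.
E2 (Δl = 0,±2, l_i+l_f ≥ 2, |Δm_l| ≤ 2): satisfied.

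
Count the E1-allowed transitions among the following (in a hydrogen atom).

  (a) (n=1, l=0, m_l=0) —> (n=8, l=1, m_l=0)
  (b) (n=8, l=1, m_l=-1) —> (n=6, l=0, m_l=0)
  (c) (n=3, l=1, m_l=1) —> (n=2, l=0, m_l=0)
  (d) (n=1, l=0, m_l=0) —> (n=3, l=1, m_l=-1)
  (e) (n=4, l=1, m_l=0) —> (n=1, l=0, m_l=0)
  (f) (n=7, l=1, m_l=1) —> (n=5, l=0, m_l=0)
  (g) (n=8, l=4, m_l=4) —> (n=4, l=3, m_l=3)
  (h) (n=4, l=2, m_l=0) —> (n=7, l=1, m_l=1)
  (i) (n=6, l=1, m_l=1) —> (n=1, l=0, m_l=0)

9

(a) allowed
(b) allowed
(c) allowed
(d) allowed
(e) allowed
(f) allowed
(g) allowed
(h) allowed
(i) allowed
Total allowed: 9 of 9.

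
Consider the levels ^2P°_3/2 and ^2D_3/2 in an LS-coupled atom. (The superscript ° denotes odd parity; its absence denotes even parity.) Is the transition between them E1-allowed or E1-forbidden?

allowed

Reading off the term symbols: S 1/2→1/2, L 1→2, J 3/2→3/2, parity odd→even.
Parity must change: odd → even — satisfied.
ΔS = 0: S: 1/2 → 1/2 — satisfied.
ΔL = 0, ±1 (not L=0↔0): L: 1 → 2, ΔL = +1 — satisfied.
ΔJ = 0, ±1 (not J=0↔0): J: 3/2 → 3/2, ΔJ = +0 — satisfied.
All four E1 rules are satisfied.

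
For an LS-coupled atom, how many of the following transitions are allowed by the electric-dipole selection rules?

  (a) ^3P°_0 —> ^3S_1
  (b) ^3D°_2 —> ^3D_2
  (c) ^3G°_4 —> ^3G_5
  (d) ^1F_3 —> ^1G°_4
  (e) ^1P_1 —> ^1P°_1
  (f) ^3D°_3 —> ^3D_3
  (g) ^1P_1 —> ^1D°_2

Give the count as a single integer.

7

(a) allowed
(b) allowed
(c) allowed
(d) allowed
(e) allowed
(f) allowed
(g) allowed
Total allowed: 7 of 7.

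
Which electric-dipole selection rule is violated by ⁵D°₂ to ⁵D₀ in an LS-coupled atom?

the ΔJ = 0, ±1 rule

Reading off the term symbols: S 2→2, L 2→2, J 2→0, parity odd→even.
Parity must change: odd → even — ok.
ΔS = 0: S: 2 → 2 — ok.
ΔL = 0, ±1 (not L=0↔0): L: 2 → 2, ΔL = +0 — ok.
ΔJ = 0, ±1 (not J=0↔0): J: 2 → 0, ΔJ = -2 — fails.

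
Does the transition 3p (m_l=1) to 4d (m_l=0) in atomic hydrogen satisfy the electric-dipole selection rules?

Initial l = 1, final l = 2, so Δl = +1. E1 requires Δl = ±1: passes.
m_l: 1 → 0 (Δm_l = -1). |Δm_l| ≤ 1 passes.
All E1 selection rules are satisfied.

allowed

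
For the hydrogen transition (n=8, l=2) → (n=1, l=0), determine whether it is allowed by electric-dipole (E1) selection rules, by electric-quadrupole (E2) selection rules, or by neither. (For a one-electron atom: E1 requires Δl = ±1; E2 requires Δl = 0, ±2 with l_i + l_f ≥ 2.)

Δl = 0 − 2 = -2; l_i + l_f = 2.
E1 (Δl = ±1): not satisfied.
E2 (Δl = 0,±2, l_i+l_f ≥ 2): satisfied.

E2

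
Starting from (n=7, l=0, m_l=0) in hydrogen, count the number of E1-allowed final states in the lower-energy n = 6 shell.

E1 requires Δl = ±1, so l_f ∈ {-1, 1}; with 0 ≤ l_f ≤ n_f−1 = 5, the allowed l_f values are {1}.
For l_f = 1: m_f ∈ {m_i−1, m_i, m_i+1} ∩ [−1, 1] = {-1, 0, 1} → 3 states.
Total: 3.

3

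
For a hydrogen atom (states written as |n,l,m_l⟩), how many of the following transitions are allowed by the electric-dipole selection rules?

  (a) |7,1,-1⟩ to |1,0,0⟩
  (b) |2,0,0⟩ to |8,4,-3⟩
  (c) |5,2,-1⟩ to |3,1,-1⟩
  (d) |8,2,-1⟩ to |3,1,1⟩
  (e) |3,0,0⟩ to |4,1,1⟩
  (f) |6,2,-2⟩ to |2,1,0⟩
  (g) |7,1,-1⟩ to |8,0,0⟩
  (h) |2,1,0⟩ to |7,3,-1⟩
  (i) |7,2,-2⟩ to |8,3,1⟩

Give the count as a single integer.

4

(a) allowed
(b) forbidden — Δl = +4 (E1 requires Δl = ±1); Δm_l = -3 (E1 requires Δm_l = 0, ±1)
(c) allowed
(d) forbidden — Δm_l = +2 (E1 requires Δm_l = 0, ±1)
(e) allowed
(f) forbidden — Δm_l = +2 (E1 requires Δm_l = 0, ±1)
(g) allowed
(h) forbidden — Δl = +2 (E1 requires Δl = ±1)
(i) forbidden — Δm_l = +3 (E1 requires Δm_l = 0, ±1)
Total allowed: 4 of 9.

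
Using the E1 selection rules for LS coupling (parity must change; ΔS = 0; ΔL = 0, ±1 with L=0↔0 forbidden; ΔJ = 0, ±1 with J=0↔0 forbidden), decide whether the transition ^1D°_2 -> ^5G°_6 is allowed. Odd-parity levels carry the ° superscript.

ΔS = 0: S: 0 → 2 — violated.
ΔJ = 0, ±1 (not J=0↔0): J: 2 → 6, ΔJ = +4 — violated.
ΔL = 0, ±1 (not L=0↔0): L: 2 → 4, ΔL = +2 — violated.
Parity must change: odd → odd — violated.
Rule(s) violated: parity, ΔS, ΔL, ΔJ.

forbidden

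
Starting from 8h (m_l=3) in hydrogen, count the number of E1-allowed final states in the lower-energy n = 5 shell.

E1 requires Δl = ±1, so l_f ∈ {4, 6}; with 0 ≤ l_f ≤ n_f−1 = 4, the allowed l_f values are {4}.
For l_f = 4: m_f ∈ {m_i−1, m_i, m_i+1} ∩ [−4, 4] = {2, 3, 4} → 3 states.
Total: 3.

3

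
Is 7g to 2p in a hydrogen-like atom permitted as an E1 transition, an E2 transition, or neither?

neither

Δl = 1 − 4 = -3; l_i + l_f = 5.
E1 (Δl = ±1): not satisfied.
E2 (Δl = 0,±2, l_i+l_f ≥ 2): not satisfied.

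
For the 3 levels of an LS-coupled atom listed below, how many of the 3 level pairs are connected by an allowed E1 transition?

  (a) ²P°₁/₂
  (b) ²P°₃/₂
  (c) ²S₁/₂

2

(a)–(b): forbidden (parity).
(a)–(c): allowed.
(b)–(c): allowed.
Allowed pairs: 2 of 3.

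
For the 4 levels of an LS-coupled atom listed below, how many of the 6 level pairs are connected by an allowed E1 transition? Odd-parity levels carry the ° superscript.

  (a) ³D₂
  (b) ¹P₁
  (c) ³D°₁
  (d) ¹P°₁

(a)–(b): forbidden (parity, ΔS).
(a)–(c): allowed.
(a)–(d): forbidden (ΔS).
(b)–(c): forbidden (ΔS).
(b)–(d): allowed.
(c)–(d): forbidden (parity, ΔS).
Allowed pairs: 2 of 6.

2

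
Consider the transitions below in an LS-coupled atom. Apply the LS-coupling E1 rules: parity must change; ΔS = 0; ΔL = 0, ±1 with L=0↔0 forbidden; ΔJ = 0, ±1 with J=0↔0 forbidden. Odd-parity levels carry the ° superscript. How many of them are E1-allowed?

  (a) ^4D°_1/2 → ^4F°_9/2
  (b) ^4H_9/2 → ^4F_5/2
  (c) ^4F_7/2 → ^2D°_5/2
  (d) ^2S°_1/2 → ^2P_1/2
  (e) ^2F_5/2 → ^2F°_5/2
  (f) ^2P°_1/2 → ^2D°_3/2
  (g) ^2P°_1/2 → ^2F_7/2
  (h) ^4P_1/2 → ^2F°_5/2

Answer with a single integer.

2

(a) forbidden (parity, ΔJ fail)
(b) forbidden (parity, ΔL, ΔJ fail)
(c) forbidden (ΔS fails)
(d) allowed
(e) allowed
(f) forbidden (parity fails)
(g) forbidden (ΔL, ΔJ fail)
(h) forbidden (ΔS, ΔL, ΔJ fail)
Total allowed: 2 of 8.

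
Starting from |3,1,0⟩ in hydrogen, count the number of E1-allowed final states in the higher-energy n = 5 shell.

E1 requires Δl = ±1, so l_f ∈ {0, 2}; with 0 ≤ l_f ≤ n_f−1 = 4, the allowed l_f values are {0, 2}.
For l_f = 0: m_f ∈ {m_i−1, m_i, m_i+1} ∩ [−0, 0] = {0} → 1 state.
For l_f = 2: m_f ∈ {m_i−1, m_i, m_i+1} ∩ [−2, 2] = {-1, 0, 1} → 3 states.
Total: 4.

4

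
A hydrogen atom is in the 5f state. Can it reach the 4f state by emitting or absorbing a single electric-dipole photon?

forbidden

Initial l = 3, final l = 3, so Δl = +0. E1 requires Δl = ±1: fails.
The transition is electric-dipole forbidden.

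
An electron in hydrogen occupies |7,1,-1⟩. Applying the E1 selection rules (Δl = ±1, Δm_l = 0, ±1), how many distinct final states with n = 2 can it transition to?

E1 requires Δl = ±1, so l_f ∈ {0, 2}; with 0 ≤ l_f ≤ n_f−1 = 1, the allowed l_f values are {0}.
For l_f = 0: m_f ∈ {m_i−1, m_i, m_i+1} ∩ [−0, 0] = {0} → 1 state.
Total: 1.

1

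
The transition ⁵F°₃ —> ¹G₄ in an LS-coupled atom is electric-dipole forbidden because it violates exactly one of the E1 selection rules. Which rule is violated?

ΔL = 0, ±1 (not L=0↔0): L: 3 → 4, ΔL = +1 — passes.
Parity must change: odd → even — passes.
ΔS = 0: S: 2 → 0 — fails.
ΔJ = 0, ±1 (not J=0↔0): J: 3 → 4, ΔJ = +1 — passes.

the ΔS = 0 rule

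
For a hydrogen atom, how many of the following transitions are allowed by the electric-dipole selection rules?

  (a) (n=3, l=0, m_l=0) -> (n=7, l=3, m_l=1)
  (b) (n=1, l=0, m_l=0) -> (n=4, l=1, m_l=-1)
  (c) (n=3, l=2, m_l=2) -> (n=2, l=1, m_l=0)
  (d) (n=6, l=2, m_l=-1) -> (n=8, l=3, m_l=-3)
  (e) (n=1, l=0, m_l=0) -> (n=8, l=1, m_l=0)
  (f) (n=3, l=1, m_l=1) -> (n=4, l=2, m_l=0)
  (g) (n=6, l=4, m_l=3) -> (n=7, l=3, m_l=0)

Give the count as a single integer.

(a) forbidden — Δl = +3 (E1 requires Δl = ±1)
(b) allowed
(c) forbidden — Δm_l = -2 (E1 requires Δm_l = 0, ±1)
(d) forbidden — Δm_l = -2 (E1 requires Δm_l = 0, ±1)
(e) allowed
(f) allowed
(g) forbidden — Δm_l = -3 (E1 requires Δm_l = 0, ±1)
Total allowed: 3 of 7.

3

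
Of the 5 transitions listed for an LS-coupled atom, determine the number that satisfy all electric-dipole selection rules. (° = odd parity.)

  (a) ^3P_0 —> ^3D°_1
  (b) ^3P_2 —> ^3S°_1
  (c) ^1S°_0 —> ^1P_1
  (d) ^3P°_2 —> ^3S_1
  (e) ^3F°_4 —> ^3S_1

4

(a) allowed
(b) allowed
(c) allowed
(d) allowed
(e) forbidden (ΔL, ΔJ fail)
Total allowed: 4 of 5.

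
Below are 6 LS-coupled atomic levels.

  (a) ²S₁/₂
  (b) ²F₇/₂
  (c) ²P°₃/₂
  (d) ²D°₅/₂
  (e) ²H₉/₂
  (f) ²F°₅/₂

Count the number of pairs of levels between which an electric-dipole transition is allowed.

(a)–(b): forbidden (parity, ΔL, ΔJ).
(a)–(c): allowed.
(a)–(d): forbidden (ΔL, ΔJ).
(a)–(e): forbidden (parity, ΔL, ΔJ).
(a)–(f): forbidden (ΔL, ΔJ).
(b)–(c): forbidden (ΔL, ΔJ).
(b)–(d): allowed.
(b)–(e): forbidden (parity, ΔL).
(b)–(f): allowed.
(c)–(d): forbidden (parity).
(c)–(e): forbidden (ΔL, ΔJ).
(c)–(f): forbidden (parity, ΔL).
(d)–(e): forbidden (ΔL, ΔJ).
(d)–(f): forbidden (parity).
(e)–(f): forbidden (ΔL, ΔJ).
Allowed pairs: 3 of 15.

3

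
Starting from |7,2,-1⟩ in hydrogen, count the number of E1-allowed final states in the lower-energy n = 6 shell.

5

E1 requires Δl = ±1, so l_f ∈ {1, 3}; with 0 ≤ l_f ≤ n_f−1 = 5, the allowed l_f values are {1, 3}.
For l_f = 1: m_f ∈ {m_i−1, m_i, m_i+1} ∩ [−1, 1] = {-1, 0} → 2 states.
For l_f = 3: m_f ∈ {m_i−1, m_i, m_i+1} ∩ [−3, 3] = {-2, -1, 0} → 3 states.
Total: 5.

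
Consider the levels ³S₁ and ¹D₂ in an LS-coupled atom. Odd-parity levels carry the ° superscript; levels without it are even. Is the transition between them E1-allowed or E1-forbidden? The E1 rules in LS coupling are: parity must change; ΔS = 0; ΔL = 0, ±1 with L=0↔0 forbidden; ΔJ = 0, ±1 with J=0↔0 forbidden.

ΔJ = 0, ±1 (not J=0↔0): J: 1 → 2, ΔJ = +1 — satisfied.
Parity must change: even → even — violated.
ΔS = 0: S: 1 → 0 — violated.
ΔL = 0, ±1 (not L=0↔0): L: 0 → 2, ΔL = +2 — violated.
Rule(s) violated: parity, ΔS, ΔL.

forbidden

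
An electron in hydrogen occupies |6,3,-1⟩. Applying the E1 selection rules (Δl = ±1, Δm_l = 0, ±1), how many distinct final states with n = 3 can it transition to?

E1 requires Δl = ±1, so l_f ∈ {2, 4}; with 0 ≤ l_f ≤ n_f−1 = 2, the allowed l_f values are {2}.
For l_f = 2: m_f ∈ {m_i−1, m_i, m_i+1} ∩ [−2, 2] = {-2, -1, 0} → 3 states.
Total: 3.

3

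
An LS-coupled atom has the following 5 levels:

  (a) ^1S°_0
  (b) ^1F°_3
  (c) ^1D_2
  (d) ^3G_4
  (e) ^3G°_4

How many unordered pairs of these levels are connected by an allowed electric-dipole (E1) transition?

(a)–(b): forbidden (parity, ΔL, ΔJ).
(a)–(c): forbidden (ΔL, ΔJ).
(a)–(d): forbidden (ΔS, ΔL, ΔJ).
(a)–(e): forbidden (parity, ΔS, ΔL, ΔJ).
(b)–(c): allowed.
(b)–(d): forbidden (ΔS).
(b)–(e): forbidden (parity, ΔS).
(c)–(d): forbidden (parity, ΔS, ΔL, ΔJ).
(c)–(e): forbidden (ΔS, ΔL, ΔJ).
(d)–(e): allowed.
Allowed pairs: 2 of 10.

2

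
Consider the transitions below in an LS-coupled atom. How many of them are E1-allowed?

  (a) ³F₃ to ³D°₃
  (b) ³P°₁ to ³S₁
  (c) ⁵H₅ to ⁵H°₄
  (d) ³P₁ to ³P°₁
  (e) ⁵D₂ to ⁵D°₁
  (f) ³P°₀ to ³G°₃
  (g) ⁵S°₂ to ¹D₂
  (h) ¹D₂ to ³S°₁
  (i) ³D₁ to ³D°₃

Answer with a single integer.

(a) allowed
(b) allowed
(c) allowed
(d) allowed
(e) allowed
(f) forbidden (parity, ΔL, ΔJ fail)
(g) forbidden (ΔS, ΔL fail)
(h) forbidden (ΔS, ΔL fail)
(i) forbidden (ΔJ fails)
Total allowed: 5 of 9.

5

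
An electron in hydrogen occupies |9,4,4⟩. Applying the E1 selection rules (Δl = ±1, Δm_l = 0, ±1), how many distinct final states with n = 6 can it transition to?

E1 requires Δl = ±1, so l_f ∈ {3, 5}; with 0 ≤ l_f ≤ n_f−1 = 5, the allowed l_f values are {3, 5}.
For l_f = 3: m_f ∈ {m_i−1, m_i, m_i+1} ∩ [−3, 3] = {3} → 1 state.
For l_f = 5: m_f ∈ {m_i−1, m_i, m_i+1} ∩ [−5, 5] = {3, 4, 5} → 3 states.
Total: 4.

4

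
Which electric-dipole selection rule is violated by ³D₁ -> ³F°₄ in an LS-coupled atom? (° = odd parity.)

the ΔJ = 0, ±1 rule

ΔJ = 0, ±1 (not J=0↔0): J: 1 → 4, ΔJ = +3 — fails.
Parity must change: even → odd — ok.
ΔL = 0, ±1 (not L=0↔0): L: 2 → 3, ΔL = +1 — ok.
ΔS = 0: S: 1 → 1 — ok.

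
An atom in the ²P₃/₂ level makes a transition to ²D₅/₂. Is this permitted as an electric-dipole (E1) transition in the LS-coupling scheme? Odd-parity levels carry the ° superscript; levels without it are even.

forbidden

Initial level: S=1/2, L=1, J=3/2, parity even. Final level: S=1/2, L=2, J=5/2, parity even.
ΔJ = 0, ±1 (not J=0↔0): J: 3/2 → 5/2, ΔJ = +1 — ok.
Parity must change: even → even — fails.
ΔS = 0: S: 1/2 → 1/2 — ok.
ΔL = 0, ±1 (not L=0↔0): L: 1 → 2, ΔL = +1 — ok.
Rule(s) violated: parity.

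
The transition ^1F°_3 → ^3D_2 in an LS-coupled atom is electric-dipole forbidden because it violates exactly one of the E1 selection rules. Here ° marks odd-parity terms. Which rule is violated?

Parity must change: odd → even — satisfied.
ΔS = 0: S: 0 → 1 — violated.
ΔL = 0, ±1 (not L=0↔0): L: 3 → 2, ΔL = -1 — satisfied.
ΔJ = 0, ±1 (not J=0↔0): J: 3 → 2, ΔJ = -1 — satisfied.

the ΔS = 0 rule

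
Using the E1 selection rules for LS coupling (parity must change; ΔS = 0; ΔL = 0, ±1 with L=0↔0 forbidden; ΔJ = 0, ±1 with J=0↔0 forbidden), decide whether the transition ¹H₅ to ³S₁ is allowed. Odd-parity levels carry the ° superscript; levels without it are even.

forbidden

Reading off the term symbols: S 0→1, L 5→0, J 5→1, parity even→even.
Parity must change: even → even — ✗.
ΔS = 0: S: 0 → 1 — ✗.
ΔL = 0, ±1 (not L=0↔0): L: 5 → 0, ΔL = -5 — ✗.
ΔJ = 0, ±1 (not J=0↔0): J: 5 → 1, ΔJ = -4 — ✗.
Rule(s) violated: parity, ΔS, ΔL, ΔJ.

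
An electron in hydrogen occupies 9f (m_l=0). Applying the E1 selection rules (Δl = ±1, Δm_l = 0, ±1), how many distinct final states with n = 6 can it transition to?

6

E1 requires Δl = ±1, so l_f ∈ {2, 4}; with 0 ≤ l_f ≤ n_f−1 = 5, the allowed l_f values are {2, 4}.
For l_f = 2: m_f ∈ {m_i−1, m_i, m_i+1} ∩ [−2, 2] = {-1, 0, 1} → 3 states.
For l_f = 4: m_f ∈ {m_i−1, m_i, m_i+1} ∩ [−4, 4] = {-1, 0, 1} → 3 states.
Total: 6.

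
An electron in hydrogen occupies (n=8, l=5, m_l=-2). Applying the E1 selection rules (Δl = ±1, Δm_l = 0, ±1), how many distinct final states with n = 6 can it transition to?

3

E1 requires Δl = ±1, so l_f ∈ {4, 6}; with 0 ≤ l_f ≤ n_f−1 = 5, the allowed l_f values are {4}.
For l_f = 4: m_f ∈ {m_i−1, m_i, m_i+1} ∩ [−4, 4] = {-3, -2, -1} → 3 states.
Total: 3.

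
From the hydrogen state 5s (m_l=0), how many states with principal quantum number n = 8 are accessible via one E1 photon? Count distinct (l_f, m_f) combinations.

E1 requires Δl = ±1, so l_f ∈ {-1, 1}; with 0 ≤ l_f ≤ n_f−1 = 7, the allowed l_f values are {1}.
For l_f = 1: m_f ∈ {m_i−1, m_i, m_i+1} ∩ [−1, 1] = {-1, 0, 1} → 3 states.
Total: 3.

3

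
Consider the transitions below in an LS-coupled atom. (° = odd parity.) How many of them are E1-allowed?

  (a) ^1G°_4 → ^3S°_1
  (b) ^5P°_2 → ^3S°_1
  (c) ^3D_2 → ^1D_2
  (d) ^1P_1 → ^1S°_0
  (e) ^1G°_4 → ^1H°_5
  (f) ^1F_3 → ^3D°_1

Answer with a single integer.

1

(a) forbidden (parity, ΔS, ΔL, ΔJ fail)
(b) forbidden (parity, ΔS fail)
(c) forbidden (parity, ΔS fail)
(d) allowed
(e) forbidden (parity fails)
(f) forbidden (ΔS, ΔJ fail)
Total allowed: 1 of 6.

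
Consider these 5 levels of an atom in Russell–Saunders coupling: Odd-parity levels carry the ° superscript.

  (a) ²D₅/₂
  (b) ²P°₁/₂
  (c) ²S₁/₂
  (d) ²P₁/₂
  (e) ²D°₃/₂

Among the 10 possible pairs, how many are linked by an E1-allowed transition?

4

(a)–(b): forbidden (ΔJ).
(a)–(c): forbidden (parity, ΔL, ΔJ).
(a)–(d): forbidden (parity, ΔJ).
(a)–(e): allowed.
(b)–(c): allowed.
(b)–(d): allowed.
(b)–(e): forbidden (parity).
(c)–(d): forbidden (parity).
(c)–(e): forbidden (ΔL).
(d)–(e): allowed.
Allowed pairs: 4 of 10.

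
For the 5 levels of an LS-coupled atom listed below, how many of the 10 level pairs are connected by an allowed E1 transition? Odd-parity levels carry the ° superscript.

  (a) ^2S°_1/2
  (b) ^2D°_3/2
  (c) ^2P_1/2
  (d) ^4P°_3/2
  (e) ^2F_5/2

(a)–(b): forbidden (parity, ΔL).
(a)–(c): allowed.
(a)–(d): forbidden (parity, ΔS).
(a)–(e): forbidden (ΔL, ΔJ).
(b)–(c): allowed.
(b)–(d): forbidden (parity, ΔS).
(b)–(e): allowed.
(c)–(d): forbidden (ΔS).
(c)–(e): forbidden (parity, ΔL, ΔJ).
(d)–(e): forbidden (ΔS, ΔL).
Allowed pairs: 3 of 10.

3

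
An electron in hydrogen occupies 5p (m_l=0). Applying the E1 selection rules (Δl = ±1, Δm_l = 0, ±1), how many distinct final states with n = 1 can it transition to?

1

E1 requires Δl = ±1, so l_f ∈ {0, 2}; with 0 ≤ l_f ≤ n_f−1 = 0, the allowed l_f values are {0}.
For l_f = 0: m_f ∈ {m_i−1, m_i, m_i+1} ∩ [−0, 0] = {0} → 1 state.
Total: 1.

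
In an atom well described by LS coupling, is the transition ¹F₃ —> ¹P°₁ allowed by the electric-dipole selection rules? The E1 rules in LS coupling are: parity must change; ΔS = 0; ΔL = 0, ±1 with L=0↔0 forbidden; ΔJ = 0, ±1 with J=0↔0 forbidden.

Initial level: S=0, L=3, J=3, parity even. Final level: S=0, L=1, J=1, parity odd.
Parity must change: even → odd — satisfied.
ΔS = 0: S: 0 → 0 — satisfied.
ΔL = 0, ±1 (not L=0↔0): L: 3 → 1, ΔL = -2 — violated.
ΔJ = 0, ±1 (not J=0↔0): J: 3 → 1, ΔJ = -2 — violated.
Rule(s) violated: ΔL, ΔJ.

forbidden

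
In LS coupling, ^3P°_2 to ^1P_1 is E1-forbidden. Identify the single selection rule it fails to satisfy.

Initial level: S=1, L=1, J=2, parity odd. Final level: S=0, L=1, J=1, parity even.
Parity must change: odd → even — passes.
ΔS = 0: S: 1 → 0 — fails.
ΔL = 0, ±1 (not L=0↔0): L: 1 → 1, ΔL = +0 — passes.
ΔJ = 0, ±1 (not J=0↔0): J: 2 → 1, ΔJ = -1 — passes.

the ΔS = 0 rule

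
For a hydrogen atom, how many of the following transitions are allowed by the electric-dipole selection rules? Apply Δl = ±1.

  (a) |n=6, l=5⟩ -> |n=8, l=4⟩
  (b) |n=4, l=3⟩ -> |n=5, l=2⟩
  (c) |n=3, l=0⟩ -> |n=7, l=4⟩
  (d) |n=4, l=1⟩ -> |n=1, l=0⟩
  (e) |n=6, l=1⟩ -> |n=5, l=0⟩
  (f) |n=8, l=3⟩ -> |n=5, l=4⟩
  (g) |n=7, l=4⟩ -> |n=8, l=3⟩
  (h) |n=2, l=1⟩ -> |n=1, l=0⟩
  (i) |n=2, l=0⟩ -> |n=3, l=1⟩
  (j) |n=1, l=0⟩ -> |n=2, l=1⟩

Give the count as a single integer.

9

(a) allowed
(b) allowed
(c) forbidden — Δl = +4 (E1 requires Δl = ±1)
(d) allowed
(e) allowed
(f) allowed
(g) allowed
(h) allowed
(i) allowed
(j) allowed
Total allowed: 9 of 10.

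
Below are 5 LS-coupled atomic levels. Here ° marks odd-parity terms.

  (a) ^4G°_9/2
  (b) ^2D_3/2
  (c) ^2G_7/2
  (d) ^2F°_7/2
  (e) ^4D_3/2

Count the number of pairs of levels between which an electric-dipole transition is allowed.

1

(a)–(b): forbidden (ΔS, ΔL, ΔJ).
(a)–(c): forbidden (ΔS).
(a)–(d): forbidden (parity, ΔS).
(a)–(e): forbidden (ΔL, ΔJ).
(b)–(c): forbidden (parity, ΔL, ΔJ).
(b)–(d): forbidden (ΔJ).
(b)–(e): forbidden (parity, ΔS).
(c)–(d): allowed.
(c)–(e): forbidden (parity, ΔS, ΔL, ΔJ).
(d)–(e): forbidden (ΔS, ΔJ).
Allowed pairs: 1 of 10.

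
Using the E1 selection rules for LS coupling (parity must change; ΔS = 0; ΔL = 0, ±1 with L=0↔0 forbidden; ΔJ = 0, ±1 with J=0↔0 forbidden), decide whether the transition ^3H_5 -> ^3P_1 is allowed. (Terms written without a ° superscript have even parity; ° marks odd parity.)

Parity must change: even → even — fails.
ΔJ = 0, ±1 (not J=0↔0): J: 5 → 1, ΔJ = -4 — fails.
ΔL = 0, ±1 (not L=0↔0): L: 5 → 1, ΔL = -4 — fails.
ΔS = 0: S: 1 → 1 — passes.
Rule(s) violated: parity, ΔL, ΔJ.

forbidden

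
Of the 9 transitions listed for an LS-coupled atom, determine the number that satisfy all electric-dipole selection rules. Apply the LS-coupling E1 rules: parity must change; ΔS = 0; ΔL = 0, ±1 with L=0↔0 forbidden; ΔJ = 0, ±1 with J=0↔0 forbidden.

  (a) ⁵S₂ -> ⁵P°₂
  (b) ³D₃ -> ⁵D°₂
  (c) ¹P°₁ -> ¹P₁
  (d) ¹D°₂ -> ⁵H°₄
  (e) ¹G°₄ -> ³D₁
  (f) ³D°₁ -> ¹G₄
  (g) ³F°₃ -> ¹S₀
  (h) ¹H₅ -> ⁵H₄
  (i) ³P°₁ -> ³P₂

3

(a) allowed
(b) forbidden (ΔS fails)
(c) allowed
(d) forbidden (parity, ΔS, ΔL, ΔJ fail)
(e) forbidden (ΔS, ΔL, ΔJ fail)
(f) forbidden (ΔS, ΔL, ΔJ fail)
(g) forbidden (ΔS, ΔL, ΔJ fail)
(h) forbidden (parity, ΔS fail)
(i) allowed
Total allowed: 3 of 9.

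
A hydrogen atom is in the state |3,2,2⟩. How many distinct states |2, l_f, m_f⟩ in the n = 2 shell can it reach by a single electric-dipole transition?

E1 requires Δl = ±1, so l_f ∈ {1, 3}; with 0 ≤ l_f ≤ n_f−1 = 1, the allowed l_f values are {1}.
For l_f = 1: m_f ∈ {m_i−1, m_i, m_i+1} ∩ [−1, 1] = {1} → 1 state.
Total: 1.

1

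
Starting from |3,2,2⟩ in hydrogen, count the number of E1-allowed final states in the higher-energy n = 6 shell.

E1 requires Δl = ±1, so l_f ∈ {1, 3}; with 0 ≤ l_f ≤ n_f−1 = 5, the allowed l_f values are {1, 3}.
For l_f = 1: m_f ∈ {m_i−1, m_i, m_i+1} ∩ [−1, 1] = {1} → 1 state.
For l_f = 3: m_f ∈ {m_i−1, m_i, m_i+1} ∩ [−3, 3] = {1, 2, 3} → 3 states.
Total: 4.

4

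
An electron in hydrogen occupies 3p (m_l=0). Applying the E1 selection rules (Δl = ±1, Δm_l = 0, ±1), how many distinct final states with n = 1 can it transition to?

1

E1 requires Δl = ±1, so l_f ∈ {0, 2}; with 0 ≤ l_f ≤ n_f−1 = 0, the allowed l_f values are {0}.
For l_f = 0: m_f ∈ {m_i−1, m_i, m_i+1} ∩ [−0, 0] = {0} → 1 state.
Total: 1.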